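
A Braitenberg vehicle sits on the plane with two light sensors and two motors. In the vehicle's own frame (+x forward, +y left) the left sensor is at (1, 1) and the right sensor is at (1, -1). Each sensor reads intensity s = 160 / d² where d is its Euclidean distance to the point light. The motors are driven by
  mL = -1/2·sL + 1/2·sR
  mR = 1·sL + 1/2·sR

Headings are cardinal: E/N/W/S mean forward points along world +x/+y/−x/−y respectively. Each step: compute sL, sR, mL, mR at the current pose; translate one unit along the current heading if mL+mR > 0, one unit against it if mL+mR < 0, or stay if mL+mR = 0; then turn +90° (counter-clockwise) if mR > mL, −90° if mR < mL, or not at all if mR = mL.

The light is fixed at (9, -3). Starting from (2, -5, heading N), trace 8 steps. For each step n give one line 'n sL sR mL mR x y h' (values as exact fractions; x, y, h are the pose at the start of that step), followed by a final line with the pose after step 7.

0 32/13 160/37 448/481 2224/481 2 -5 N
1 40/17 5/2 5/68 245/68 2 -4 W
2 160/53 32/17 -512/901 3568/901 1 -4 S
3 16/5 80/29 -32/145 664/145 1 -5 E
4 32/13 160/37 448/481 2224/481 2 -5 N
5 40/17 5/2 5/68 245/68 2 -4 W
6 160/53 32/17 -512/901 3568/901 1 -4 S
7 16/5 80/29 -32/145 664/145 1 -5 E
final 2 -5 N

n=0: pose=(2,-5,N); sL=32/13, sR=160/37; mL=448/481, mR=2224/481; mL+mR=2672/481 → advance +1; mR−mL=48/13 → turn +1·90°
n=1: pose=(2,-4,W); sL=40/17, sR=5/2; mL=5/68, mR=245/68; mL+mR=125/34 → advance +1; mR−mL=60/17 → turn +1·90°
n=2: pose=(1,-4,S); sL=160/53, sR=32/17; mL=-512/901, mR=3568/901; mL+mR=3056/901 → advance +1; mR−mL=240/53 → turn +1·90°
n=3: pose=(1,-5,E); sL=16/5, sR=80/29; mL=-32/145, mR=664/145; mL+mR=632/145 → advance +1; mR−mL=24/5 → turn +1·90°
n=4: pose=(2,-5,N); sL=32/13, sR=160/37; mL=448/481, mR=2224/481; mL+mR=2672/481 → advance +1; mR−mL=48/13 → turn +1·90°
n=5: pose=(2,-4,W); sL=40/17, sR=5/2; mL=5/68, mR=245/68; mL+mR=125/34 → advance +1; mR−mL=60/17 → turn +1·90°
n=6: pose=(1,-4,S); sL=160/53, sR=32/17; mL=-512/901, mR=3568/901; mL+mR=3056/901 → advance +1; mR−mL=240/53 → turn +1·90°
n=7: pose=(1,-5,E); sL=16/5, sR=80/29; mL=-32/145, mR=664/145; mL+mR=632/145 → advance +1; mR−mL=24/5 → turn +1·90°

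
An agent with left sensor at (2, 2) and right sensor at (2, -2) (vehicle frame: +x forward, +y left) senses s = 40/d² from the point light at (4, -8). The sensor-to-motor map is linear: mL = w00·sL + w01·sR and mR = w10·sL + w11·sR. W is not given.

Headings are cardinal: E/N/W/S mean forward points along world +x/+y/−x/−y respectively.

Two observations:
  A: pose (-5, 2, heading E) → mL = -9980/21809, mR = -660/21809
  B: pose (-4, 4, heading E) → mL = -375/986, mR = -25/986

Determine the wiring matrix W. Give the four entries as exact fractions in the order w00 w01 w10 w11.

obs A: pose=(-5,2,E) → sL=40/193, sR=40/113, mL=-9980/21809, mR=-660/21809
obs B: pose=(-4,4,E) → sL=5/29, sR=5/17, mL=-375/986, mR=-25/986
sensor matrix S = [[40/193, 40/113], [5/29, 5/17]]; det S = -800/10751837
solve [mL_A; mL_B] = S·[w00; w01] and [mR_A; mR_B] = S·[w10; w11]:
  w00 = -1/2, w01 = -1, w10 = -1, w11 = 1/2

-1/2 -1 -1 1/2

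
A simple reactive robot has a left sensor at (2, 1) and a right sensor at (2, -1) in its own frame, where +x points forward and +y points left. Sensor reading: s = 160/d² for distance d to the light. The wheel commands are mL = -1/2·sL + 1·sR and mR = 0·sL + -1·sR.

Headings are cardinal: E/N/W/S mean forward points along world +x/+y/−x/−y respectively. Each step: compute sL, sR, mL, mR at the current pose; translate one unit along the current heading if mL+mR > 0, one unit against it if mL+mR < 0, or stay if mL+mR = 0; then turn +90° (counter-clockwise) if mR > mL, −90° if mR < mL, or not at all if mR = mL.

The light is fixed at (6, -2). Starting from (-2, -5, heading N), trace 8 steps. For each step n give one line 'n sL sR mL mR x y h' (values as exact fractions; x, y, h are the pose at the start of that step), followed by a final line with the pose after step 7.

0 80/41 16/5 456/205 -16/5 -2 -5 N
1 32/9 160/61 464/549 -160/61 -2 -6 E
2 8/5 20/17 32/85 -20/17 -3 -6 S
3 160/137 32/25 2384/3425 -32/25 -3 -5 W
4 80/41 16/5 456/205 -16/5 -2 -5 N
5 32/9 160/61 464/549 -160/61 -2 -6 E
6 8/5 20/17 32/85 -20/17 -3 -6 S
7 160/137 32/25 2384/3425 -32/25 -3 -5 W
final -2 -5 N

n=0: pose=(-2,-5,N); sL=80/41, sR=16/5; mL=456/205, mR=-16/5; mL+mR=-40/41 → advance -1; mR−mL=-1112/205 → turn -1·90°
n=1: pose=(-2,-6,E); sL=32/9, sR=160/61; mL=464/549, mR=-160/61; mL+mR=-16/9 → advance -1; mR−mL=-1904/549 → turn -1·90°
n=2: pose=(-3,-6,S); sL=8/5, sR=20/17; mL=32/85, mR=-20/17; mL+mR=-4/5 → advance -1; mR−mL=-132/85 → turn -1·90°
n=3: pose=(-3,-5,W); sL=160/137, sR=32/25; mL=2384/3425, mR=-32/25; mL+mR=-80/137 → advance -1; mR−mL=-6768/3425 → turn -1·90°
n=4: pose=(-2,-5,N); sL=80/41, sR=16/5; mL=456/205, mR=-16/5; mL+mR=-40/41 → advance -1; mR−mL=-1112/205 → turn -1·90°
n=5: pose=(-2,-6,E); sL=32/9, sR=160/61; mL=464/549, mR=-160/61; mL+mR=-16/9 → advance -1; mR−mL=-1904/549 → turn -1·90°
n=6: pose=(-3,-6,S); sL=8/5, sR=20/17; mL=32/85, mR=-20/17; mL+mR=-4/5 → advance -1; mR−mL=-132/85 → turn -1·90°
n=7: pose=(-3,-5,W); sL=160/137, sR=32/25; mL=2384/3425, mR=-32/25; mL+mR=-80/137 → advance -1; mR−mL=-6768/3425 → turn -1·90°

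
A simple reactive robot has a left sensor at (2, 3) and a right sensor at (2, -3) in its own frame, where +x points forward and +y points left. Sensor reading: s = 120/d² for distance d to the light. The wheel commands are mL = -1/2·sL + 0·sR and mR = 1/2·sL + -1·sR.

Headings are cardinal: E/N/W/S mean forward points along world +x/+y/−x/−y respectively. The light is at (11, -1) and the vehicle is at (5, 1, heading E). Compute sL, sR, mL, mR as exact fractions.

120/41 120/17 -60/41 -3900/697

left sensor world pos  = (7, 4); dL² = 41
right sensor world pos = (7, -2); dR² = 17
sL = 120/41 = 120/41
sR = 120/17 = 120/17
mL = -1/2·sL + 0·sR = -60/41
mR = 1/2·sL + -1·sR = -3900/697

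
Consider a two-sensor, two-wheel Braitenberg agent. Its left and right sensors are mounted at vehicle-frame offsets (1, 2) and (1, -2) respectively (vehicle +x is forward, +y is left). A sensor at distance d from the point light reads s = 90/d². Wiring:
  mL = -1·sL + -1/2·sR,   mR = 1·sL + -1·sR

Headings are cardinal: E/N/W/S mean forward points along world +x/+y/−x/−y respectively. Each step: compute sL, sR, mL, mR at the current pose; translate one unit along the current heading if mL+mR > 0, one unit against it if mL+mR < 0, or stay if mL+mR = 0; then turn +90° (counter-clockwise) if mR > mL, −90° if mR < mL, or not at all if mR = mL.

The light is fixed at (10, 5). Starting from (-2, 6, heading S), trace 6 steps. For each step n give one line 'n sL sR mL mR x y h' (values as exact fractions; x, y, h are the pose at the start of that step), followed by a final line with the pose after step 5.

0 9/10 45/98 -1107/980 108/245 -2 6 S
1 90/137 90/121 -17055/16577 -1440/16577 -2 7 E
2 5/13 9/13 -19/26 -4/13 -3 7 N
3 90/197 18/41 -5463/8077 144/8077 -3 6 W
4 9/10 45/98 -1107/980 108/245 -2 6 S
5 90/137 90/121 -17055/16577 -1440/16577 -2 7 E
final -3 7 N

n=0: pose=(-2,6,S); sL=9/10, sR=45/98; mL=-1107/980, mR=108/245; mL+mR=-135/196 → advance -1; mR−mL=1539/980 → turn +1·90°
n=1: pose=(-2,7,E); sL=90/137, sR=90/121; mL=-17055/16577, mR=-1440/16577; mL+mR=-135/121 → advance -1; mR−mL=15615/16577 → turn +1·90°
n=2: pose=(-3,7,N); sL=5/13, sR=9/13; mL=-19/26, mR=-4/13; mL+mR=-27/26 → advance -1; mR−mL=11/26 → turn +1·90°
n=3: pose=(-3,6,W); sL=90/197, sR=18/41; mL=-5463/8077, mR=144/8077; mL+mR=-27/41 → advance -1; mR−mL=5607/8077 → turn +1·90°
n=4: pose=(-2,6,S); sL=9/10, sR=45/98; mL=-1107/980, mR=108/245; mL+mR=-135/196 → advance -1; mR−mL=1539/980 → turn +1·90°
n=5: pose=(-2,7,E); sL=90/137, sR=90/121; mL=-17055/16577, mR=-1440/16577; mL+mR=-135/121 → advance -1; mR−mL=15615/16577 → turn +1·90°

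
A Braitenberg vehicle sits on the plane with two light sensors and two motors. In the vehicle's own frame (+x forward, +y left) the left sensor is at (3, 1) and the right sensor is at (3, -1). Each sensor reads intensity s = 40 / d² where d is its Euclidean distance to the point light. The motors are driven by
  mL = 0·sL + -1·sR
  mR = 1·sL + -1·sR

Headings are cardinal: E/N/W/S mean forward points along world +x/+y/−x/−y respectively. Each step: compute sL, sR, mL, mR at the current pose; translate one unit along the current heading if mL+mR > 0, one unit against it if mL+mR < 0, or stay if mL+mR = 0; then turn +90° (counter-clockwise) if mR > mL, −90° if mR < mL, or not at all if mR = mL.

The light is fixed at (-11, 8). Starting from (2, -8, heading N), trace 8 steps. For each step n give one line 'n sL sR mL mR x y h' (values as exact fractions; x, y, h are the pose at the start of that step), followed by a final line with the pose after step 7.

0 40/313 8/73 -8/73 416/22849 2 -8 N
1 5/53 10/89 -10/89 -85/4717 2 -9 W
2 8/125 40/569 -40/569 -448/71125 3 -9 S
3 20/257 20/289 -20/289 640/74273 3 -8 E
4 40/313 8/73 -8/73 416/22849 2 -8 N
5 5/53 10/89 -10/89 -85/4717 2 -9 W
6 8/125 40/569 -40/569 -448/71125 3 -9 S
7 20/257 20/289 -20/289 640/74273 3 -8 E
final 2 -8 N

n=0: pose=(2,-8,N); sL=40/313, sR=8/73; mL=-8/73, mR=416/22849; mL+mR=-2088/22849 → advance -1; mR−mL=40/313 → turn +1·90°
n=1: pose=(2,-9,W); sL=5/53, sR=10/89; mL=-10/89, mR=-85/4717; mL+mR=-615/4717 → advance -1; mR−mL=5/53 → turn +1·90°
n=2: pose=(3,-9,S); sL=8/125, sR=40/569; mL=-40/569, mR=-448/71125; mL+mR=-5448/71125 → advance -1; mR−mL=8/125 → turn +1·90°
n=3: pose=(3,-8,E); sL=20/257, sR=20/289; mL=-20/289, mR=640/74273; mL+mR=-4500/74273 → advance -1; mR−mL=20/257 → turn +1·90°
n=4: pose=(2,-8,N); sL=40/313, sR=8/73; mL=-8/73, mR=416/22849; mL+mR=-2088/22849 → advance -1; mR−mL=40/313 → turn +1·90°
n=5: pose=(2,-9,W); sL=5/53, sR=10/89; mL=-10/89, mR=-85/4717; mL+mR=-615/4717 → advance -1; mR−mL=5/53 → turn +1·90°
n=6: pose=(3,-9,S); sL=8/125, sR=40/569; mL=-40/569, mR=-448/71125; mL+mR=-5448/71125 → advance -1; mR−mL=8/125 → turn +1·90°
n=7: pose=(3,-8,E); sL=20/257, sR=20/289; mL=-20/289, mR=640/74273; mL+mR=-4500/74273 → advance -1; mR−mL=20/257 → turn +1·90°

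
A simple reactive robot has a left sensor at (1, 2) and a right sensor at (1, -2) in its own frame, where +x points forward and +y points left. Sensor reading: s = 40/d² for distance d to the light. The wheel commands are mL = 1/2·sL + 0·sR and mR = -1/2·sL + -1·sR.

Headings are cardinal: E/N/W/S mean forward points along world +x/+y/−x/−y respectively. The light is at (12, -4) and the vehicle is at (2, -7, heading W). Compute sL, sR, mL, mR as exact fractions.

20/73 20/61 10/73 -2070/4453

left sensor world pos  = (1, -9); dL² = 146
right sensor world pos = (1, -5); dR² = 122
sL = 40/146 = 20/73
sR = 40/122 = 20/61
mL = 1/2·sL + 0·sR = 10/73
mR = -1/2·sL + -1·sR = -2070/4453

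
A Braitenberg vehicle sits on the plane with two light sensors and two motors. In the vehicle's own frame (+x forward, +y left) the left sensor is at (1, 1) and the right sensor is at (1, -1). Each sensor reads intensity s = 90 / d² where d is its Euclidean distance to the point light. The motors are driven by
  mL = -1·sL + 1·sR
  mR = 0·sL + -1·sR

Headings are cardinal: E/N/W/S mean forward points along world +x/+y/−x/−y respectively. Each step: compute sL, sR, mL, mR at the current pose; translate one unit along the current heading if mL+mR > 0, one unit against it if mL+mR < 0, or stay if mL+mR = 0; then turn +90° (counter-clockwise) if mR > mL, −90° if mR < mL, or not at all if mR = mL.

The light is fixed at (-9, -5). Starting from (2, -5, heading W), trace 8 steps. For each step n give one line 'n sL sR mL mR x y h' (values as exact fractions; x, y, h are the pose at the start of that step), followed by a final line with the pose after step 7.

n=0: pose=(2,-5,W); sL=90/101, sR=90/101; mL=0, mR=-90/101; mL+mR=-90/101 → advance -1; mR−mL=-90/101 → turn -1·90°
n=1: pose=(3,-5,N); sL=45/61, sR=9/17; mL=-216/1037, mR=-9/17; mL+mR=-45/61 → advance -1; mR−mL=-333/1037 → turn -1·90°
n=2: pose=(3,-6,E); sL=90/169, sR=90/173; mL=-360/29237, mR=-90/173; mL+mR=-90/169 → advance -1; mR−mL=-14850/29237 → turn -1·90°
n=3: pose=(2,-6,S); sL=45/74, sR=45/52; mL=495/1924, mR=-45/52; mL+mR=-45/74 → advance -1; mR−mL=-540/481 → turn -1·90°
n=4: pose=(2,-5,W); sL=90/101, sR=90/101; mL=0, mR=-90/101; mL+mR=-90/101 → advance -1; mR−mL=-90/101 → turn -1·90°
n=5: pose=(3,-5,N); sL=45/61, sR=9/17; mL=-216/1037, mR=-9/17; mL+mR=-45/61 → advance -1; mR−mL=-333/1037 → turn -1·90°
n=6: pose=(3,-6,E); sL=90/169, sR=90/173; mL=-360/29237, mR=-90/173; mL+mR=-90/169 → advance -1; mR−mL=-14850/29237 → turn -1·90°
n=7: pose=(2,-6,S); sL=45/74, sR=45/52; mL=495/1924, mR=-45/52; mL+mR=-45/74 → advance -1; mR−mL=-540/481 → turn -1·90°

0 90/101 90/101 0 -90/101 2 -5 W
1 45/61 9/17 -216/1037 -9/17 3 -5 N
2 90/169 90/173 -360/29237 -90/173 3 -6 E
3 45/74 45/52 495/1924 -45/52 2 -6 S
4 90/101 90/101 0 -90/101 2 -5 W
5 45/61 9/17 -216/1037 -9/17 3 -5 N
6 90/169 90/173 -360/29237 -90/173 3 -6 E
7 45/74 45/52 495/1924 -45/52 2 -6 S
final 2 -5 W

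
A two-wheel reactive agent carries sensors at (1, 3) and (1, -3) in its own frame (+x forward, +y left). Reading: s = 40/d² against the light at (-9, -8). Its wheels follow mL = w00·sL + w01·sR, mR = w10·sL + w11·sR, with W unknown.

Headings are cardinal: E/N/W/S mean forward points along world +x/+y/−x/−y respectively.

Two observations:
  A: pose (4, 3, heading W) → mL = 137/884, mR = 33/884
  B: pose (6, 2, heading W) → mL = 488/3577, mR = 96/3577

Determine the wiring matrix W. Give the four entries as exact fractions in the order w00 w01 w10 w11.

obs A: pose=(4,3,W) → sL=5/26, sR=2/17, mL=137/884, mR=33/884
obs B: pose=(6,2,W) → sL=8/49, sR=8/73, mL=488/3577, mR=96/3577
sensor matrix S = [[5/26, 2/17], [8/49, 8/73]]; det S = 1476/790517
solve [mL_A; mL_B] = S·[w00; w01] and [mR_A; mR_B] = S·[w10; w11]:
  w00 = 1/2, w01 = 1/2, w10 = 1/2, w11 = -1/2

1/2 1/2 1/2 -1/2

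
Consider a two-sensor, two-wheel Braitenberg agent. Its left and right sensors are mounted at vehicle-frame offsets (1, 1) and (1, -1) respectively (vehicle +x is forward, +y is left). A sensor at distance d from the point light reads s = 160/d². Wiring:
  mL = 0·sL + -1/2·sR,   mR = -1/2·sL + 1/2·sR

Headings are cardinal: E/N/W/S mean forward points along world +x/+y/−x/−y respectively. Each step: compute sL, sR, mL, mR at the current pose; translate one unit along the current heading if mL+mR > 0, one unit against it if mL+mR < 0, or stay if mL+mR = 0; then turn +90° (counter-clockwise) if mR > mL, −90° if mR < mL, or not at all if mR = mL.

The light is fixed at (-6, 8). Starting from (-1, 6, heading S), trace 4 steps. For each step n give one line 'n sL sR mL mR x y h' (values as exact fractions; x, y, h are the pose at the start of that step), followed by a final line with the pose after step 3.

n=0: pose=(-1,6,S); sL=32/9, sR=32/5; mL=-16/5, mR=64/45; mL+mR=-16/9 → advance -1; mR−mL=208/45 → turn +1·90°
n=1: pose=(-1,7,E); sL=40/9, sR=4; mL=-2, mR=-2/9; mL+mR=-20/9 → advance -1; mR−mL=16/9 → turn +1·90°
n=2: pose=(-2,7,N); sL=160/9, sR=32/5; mL=-16/5, mR=-256/45; mL+mR=-80/9 → advance -1; mR−mL=-112/45 → turn -1·90°
n=3: pose=(-2,6,E); sL=80/13, sR=80/17; mL=-40/17, mR=-160/221; mL+mR=-40/13 → advance -1; mR−mL=360/221 → turn +1·90°

0 32/9 32/5 -16/5 64/45 -1 6 S
1 40/9 4 -2 -2/9 -1 7 E
2 160/9 32/5 -16/5 -256/45 -2 7 N
3 80/13 80/17 -40/17 -160/221 -2 6 E
final -3 6 N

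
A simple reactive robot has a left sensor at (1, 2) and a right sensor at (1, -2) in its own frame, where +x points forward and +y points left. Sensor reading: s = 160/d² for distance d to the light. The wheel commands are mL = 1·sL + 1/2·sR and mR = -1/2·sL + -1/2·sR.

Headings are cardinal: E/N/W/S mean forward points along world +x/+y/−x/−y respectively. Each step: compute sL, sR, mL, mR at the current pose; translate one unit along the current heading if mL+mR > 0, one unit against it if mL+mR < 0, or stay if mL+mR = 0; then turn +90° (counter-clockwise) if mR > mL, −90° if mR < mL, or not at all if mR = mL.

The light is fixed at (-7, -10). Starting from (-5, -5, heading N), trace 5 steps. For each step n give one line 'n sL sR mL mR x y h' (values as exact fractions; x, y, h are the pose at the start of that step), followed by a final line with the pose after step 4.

n=0: pose=(-5,-5,N); sL=40/9, sR=40/13; mL=700/117, mR=-440/117; mL+mR=20/9 → advance +1; mR−mL=-380/39 → turn -1·90°
n=1: pose=(-5,-4,E); sL=160/73, sR=32/5; mL=1968/365, mR=-1568/365; mL+mR=80/73 → advance +1; mR−mL=-3536/365 → turn -1·90°
n=2: pose=(-4,-4,S); sL=16/5, sR=80/13; mL=408/65, mR=-304/65; mL+mR=8/5 → advance +1; mR−mL=-712/65 → turn -1·90°
n=3: pose=(-4,-5,W); sL=160/13, sR=160/53; mL=9520/689, mR=-5280/689; mL+mR=80/13 → advance +1; mR−mL=-14800/689 → turn -1·90°
n=4: pose=(-5,-5,N); sL=40/9, sR=40/13; mL=700/117, mR=-440/117; mL+mR=20/9 → advance +1; mR−mL=-380/39 → turn -1·90°

0 40/9 40/13 700/117 -440/117 -5 -5 N
1 160/73 32/5 1968/365 -1568/365 -5 -4 E
2 16/5 80/13 408/65 -304/65 -4 -4 S
3 160/13 160/53 9520/689 -5280/689 -4 -5 W
4 40/9 40/13 700/117 -440/117 -5 -5 N
final -5 -4 E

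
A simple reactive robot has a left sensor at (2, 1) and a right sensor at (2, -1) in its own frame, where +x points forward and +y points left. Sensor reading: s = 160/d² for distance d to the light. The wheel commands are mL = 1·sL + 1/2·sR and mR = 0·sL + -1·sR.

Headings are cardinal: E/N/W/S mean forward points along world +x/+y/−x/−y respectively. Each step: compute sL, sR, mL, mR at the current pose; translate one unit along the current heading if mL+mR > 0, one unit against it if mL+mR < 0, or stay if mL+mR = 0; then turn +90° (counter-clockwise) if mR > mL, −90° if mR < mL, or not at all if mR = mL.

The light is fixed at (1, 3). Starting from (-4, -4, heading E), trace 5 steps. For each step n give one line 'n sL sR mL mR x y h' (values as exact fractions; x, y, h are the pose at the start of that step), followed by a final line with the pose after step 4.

0 32/9 160/73 3056/657 -160/73 -4 -4 E
1 16/9 80/53 1208/477 -80/53 -3 -4 S
2 160/117 32/17 4592/1989 -32/17 -3 -5 W
3 20/9 40/13 440/117 -40/13 -4 -5 N
4 32/9 160/73 3056/657 -160/73 -4 -4 E
final -3 -4 S

n=0: pose=(-4,-4,E); sL=32/9, sR=160/73; mL=3056/657, mR=-160/73; mL+mR=1616/657 → advance +1; mR−mL=-4496/657 → turn -1·90°
n=1: pose=(-3,-4,S); sL=16/9, sR=80/53; mL=1208/477, mR=-80/53; mL+mR=488/477 → advance +1; mR−mL=-1928/477 → turn -1·90°
n=2: pose=(-3,-5,W); sL=160/117, sR=32/17; mL=4592/1989, mR=-32/17; mL+mR=848/1989 → advance +1; mR−mL=-8336/1989 → turn -1·90°
n=3: pose=(-4,-5,N); sL=20/9, sR=40/13; mL=440/117, mR=-40/13; mL+mR=80/117 → advance +1; mR−mL=-800/117 → turn -1·90°
n=4: pose=(-4,-4,E); sL=32/9, sR=160/73; mL=3056/657, mR=-160/73; mL+mR=1616/657 → advance +1; mR−mL=-4496/657 → turn -1·90°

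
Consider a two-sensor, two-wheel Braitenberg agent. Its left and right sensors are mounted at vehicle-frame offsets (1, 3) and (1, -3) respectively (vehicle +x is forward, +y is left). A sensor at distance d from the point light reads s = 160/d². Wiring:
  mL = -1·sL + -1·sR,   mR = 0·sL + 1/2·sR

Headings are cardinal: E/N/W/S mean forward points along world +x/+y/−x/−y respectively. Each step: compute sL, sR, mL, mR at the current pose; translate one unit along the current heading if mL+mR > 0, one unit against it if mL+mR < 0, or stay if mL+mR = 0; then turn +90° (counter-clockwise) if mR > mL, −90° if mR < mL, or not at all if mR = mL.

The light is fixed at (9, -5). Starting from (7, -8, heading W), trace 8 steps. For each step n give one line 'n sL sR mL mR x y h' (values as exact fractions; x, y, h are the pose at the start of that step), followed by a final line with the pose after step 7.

n=0: pose=(7,-8,W); sL=32/9, sR=160/9; mL=-64/3, mR=80/9; mL+mR=-112/9 → advance -1; mR−mL=272/9 → turn +1·90°
n=1: pose=(8,-8,S); sL=8, sR=5; mL=-13, mR=5/2; mL+mR=-21/2 → advance -1; mR−mL=31/2 → turn +1·90°
n=2: pose=(8,-7,E); sL=160, sR=32/5; mL=-832/5, mR=16/5; mL+mR=-816/5 → advance -1; mR−mL=848/5 → turn +1·90°
n=3: pose=(7,-7,N); sL=80/13, sR=80; mL=-1120/13, mR=40; mL+mR=-600/13 → advance -1; mR−mL=1640/13 → turn +1·90°
n=4: pose=(7,-8,W); sL=32/9, sR=160/9; mL=-64/3, mR=80/9; mL+mR=-112/9 → advance -1; mR−mL=272/9 → turn +1·90°
n=5: pose=(8,-8,S); sL=8, sR=5; mL=-13, mR=5/2; mL+mR=-21/2 → advance -1; mR−mL=31/2 → turn +1·90°
n=6: pose=(8,-7,E); sL=160, sR=32/5; mL=-832/5, mR=16/5; mL+mR=-816/5 → advance -1; mR−mL=848/5 → turn +1·90°
n=7: pose=(7,-7,N); sL=80/13, sR=80; mL=-1120/13, mR=40; mL+mR=-600/13 → advance -1; mR−mL=1640/13 → turn +1·90°

0 32/9 160/9 -64/3 80/9 7 -8 W
1 8 5 -13 5/2 8 -8 S
2 160 32/5 -832/5 16/5 8 -7 E
3 80/13 80 -1120/13 40 7 -7 N
4 32/9 160/9 -64/3 80/9 7 -8 W
5 8 5 -13 5/2 8 -8 S
6 160 32/5 -832/5 16/5 8 -7 E
7 80/13 80 -1120/13 40 7 -7 N
final 7 -8 W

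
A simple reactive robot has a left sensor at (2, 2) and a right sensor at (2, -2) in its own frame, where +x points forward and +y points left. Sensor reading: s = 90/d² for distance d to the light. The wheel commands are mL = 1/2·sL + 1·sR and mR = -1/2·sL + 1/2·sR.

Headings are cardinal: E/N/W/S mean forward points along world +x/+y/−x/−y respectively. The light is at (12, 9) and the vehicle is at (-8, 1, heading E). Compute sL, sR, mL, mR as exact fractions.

left sensor world pos  = (-6, 3); dL² = 360
right sensor world pos = (-6, -1); dR² = 424
sL = 90/360 = 1/4
sR = 90/424 = 45/212
mL = 1/2·sL + 1·sR = 143/424
mR = -1/2·sL + 1/2·sR = -1/53

1/4 45/212 143/424 -1/53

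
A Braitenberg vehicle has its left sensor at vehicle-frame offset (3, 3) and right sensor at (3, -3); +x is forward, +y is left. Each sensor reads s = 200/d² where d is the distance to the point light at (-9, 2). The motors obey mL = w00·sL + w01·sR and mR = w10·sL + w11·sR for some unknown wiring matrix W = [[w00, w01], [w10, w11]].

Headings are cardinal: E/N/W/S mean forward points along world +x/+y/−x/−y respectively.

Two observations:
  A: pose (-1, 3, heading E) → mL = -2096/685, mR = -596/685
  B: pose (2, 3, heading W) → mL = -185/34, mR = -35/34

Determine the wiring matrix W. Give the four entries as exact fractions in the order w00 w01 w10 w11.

-1 -1 1/2 -1

obs A: pose=(-1,3,E) → sL=200/137, sR=8/5, mL=-2096/685, mR=-596/685
obs B: pose=(2,3,W) → sL=50/17, sR=5/2, mL=-185/34, mR=-35/34
sensor matrix S = [[200/137, 8/5], [50/17, 5/2]]; det S = -2460/2329
solve [mL_A; mL_B] = S·[w00; w01] and [mR_A; mR_B] = S·[w10; w11]:
  w00 = -1, w01 = -1, w10 = 1/2, w11 = -1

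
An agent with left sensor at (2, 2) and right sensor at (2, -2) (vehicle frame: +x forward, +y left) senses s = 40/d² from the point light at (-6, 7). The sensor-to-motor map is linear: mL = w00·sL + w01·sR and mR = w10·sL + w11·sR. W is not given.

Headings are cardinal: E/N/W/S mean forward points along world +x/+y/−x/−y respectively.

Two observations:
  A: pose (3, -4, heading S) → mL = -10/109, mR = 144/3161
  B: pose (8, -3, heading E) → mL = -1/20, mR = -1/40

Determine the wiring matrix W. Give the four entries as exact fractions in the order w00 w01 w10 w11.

obs A: pose=(3,-4,S) → sL=4/29, sR=20/109, mL=-10/109, mR=144/3161
obs B: pose=(8,-3,E) → sL=1/8, sR=1/10, mL=-1/20, mR=-1/40
sensor matrix S = [[4/29, 20/109], [1/8, 1/10]]; det S = -289/31610
solve [mL_A; mL_B] = S·[w00; w01] and [mR_A; mR_B] = S·[w10; w11]:
  w00 = 0, w01 = -1/2, w10 = -1, w11 = 1

0 -1/2 -1 1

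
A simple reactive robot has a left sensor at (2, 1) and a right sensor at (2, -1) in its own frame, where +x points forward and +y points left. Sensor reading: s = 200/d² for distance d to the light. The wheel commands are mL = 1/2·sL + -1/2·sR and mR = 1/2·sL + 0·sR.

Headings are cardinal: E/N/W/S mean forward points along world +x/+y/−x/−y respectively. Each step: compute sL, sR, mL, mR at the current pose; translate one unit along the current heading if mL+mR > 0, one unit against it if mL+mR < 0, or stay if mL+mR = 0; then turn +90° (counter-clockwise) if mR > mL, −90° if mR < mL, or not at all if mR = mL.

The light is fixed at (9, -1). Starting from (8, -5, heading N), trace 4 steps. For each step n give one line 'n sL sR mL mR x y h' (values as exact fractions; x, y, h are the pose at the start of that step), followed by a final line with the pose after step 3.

0 25 50 -25/2 25/2 8 -5 N
1 100/17 100/9 -400/153 50/17 8 -5 W
2 200/37 40/9 160/333 100/37 7 -5 S
3 25/2 50/9 125/36 25/4 7 -6 E
final 8 -6 N

n=0: pose=(8,-5,N); sL=25, sR=50; mL=-25/2, mR=25/2; mL+mR=0 → advance +0; mR−mL=25 → turn +1·90°
n=1: pose=(8,-5,W); sL=100/17, sR=100/9; mL=-400/153, mR=50/17; mL+mR=50/153 → advance +1; mR−mL=50/9 → turn +1·90°
n=2: pose=(7,-5,S); sL=200/37, sR=40/9; mL=160/333, mR=100/37; mL+mR=1060/333 → advance +1; mR−mL=20/9 → turn +1·90°
n=3: pose=(7,-6,E); sL=25/2, sR=50/9; mL=125/36, mR=25/4; mL+mR=175/18 → advance +1; mR−mL=25/9 → turn +1·90°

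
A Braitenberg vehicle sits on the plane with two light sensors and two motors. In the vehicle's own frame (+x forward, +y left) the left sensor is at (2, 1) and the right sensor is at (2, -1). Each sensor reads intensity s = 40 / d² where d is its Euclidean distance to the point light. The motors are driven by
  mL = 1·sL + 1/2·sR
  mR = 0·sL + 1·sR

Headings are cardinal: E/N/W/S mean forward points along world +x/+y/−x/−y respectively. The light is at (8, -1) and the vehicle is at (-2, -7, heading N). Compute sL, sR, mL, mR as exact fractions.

left sensor world pos  = (-3, -5); dL² = 137
right sensor world pos = (-1, -5); dR² = 97
sL = 40/137 = 40/137
sR = 40/97 = 40/97
mL = 1·sL + 1/2·sR = 6620/13289
mR = 0·sL + 1·sR = 40/97

40/137 40/97 6620/13289 40/97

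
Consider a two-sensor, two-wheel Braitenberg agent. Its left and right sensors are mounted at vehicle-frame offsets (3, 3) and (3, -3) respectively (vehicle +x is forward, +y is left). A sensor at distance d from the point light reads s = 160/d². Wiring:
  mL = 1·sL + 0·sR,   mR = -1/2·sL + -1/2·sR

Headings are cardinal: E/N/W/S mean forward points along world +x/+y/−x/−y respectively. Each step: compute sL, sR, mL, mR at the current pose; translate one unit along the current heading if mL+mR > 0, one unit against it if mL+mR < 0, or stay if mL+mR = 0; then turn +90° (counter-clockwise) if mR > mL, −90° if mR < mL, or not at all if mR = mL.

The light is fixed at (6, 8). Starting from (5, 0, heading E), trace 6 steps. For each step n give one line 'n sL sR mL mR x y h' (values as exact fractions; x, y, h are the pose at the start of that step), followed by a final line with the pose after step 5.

0 160/29 32/25 160/29 -2464/725 5 0 E
1 16/13 16/13 16/13 -16/13 6 0 S
2 16/13 80/17 16/13 -656/221 6 0 W
3 160/29 160/41 160/29 -5600/1189 7 0 N
4 5 40/29 5 -185/58 7 1 E
5 32/25 160/101 32/25 -3616/2525 8 1 S
final 8 2 W

n=0: pose=(5,0,E); sL=160/29, sR=32/25; mL=160/29, mR=-2464/725; mL+mR=1536/725 → advance +1; mR−mL=-6464/725 → turn -1·90°
n=1: pose=(6,0,S); sL=16/13, sR=16/13; mL=16/13, mR=-16/13; mL+mR=0 → advance +0; mR−mL=-32/13 → turn -1·90°
n=2: pose=(6,0,W); sL=16/13, sR=80/17; mL=16/13, mR=-656/221; mL+mR=-384/221 → advance -1; mR−mL=-928/221 → turn -1·90°
n=3: pose=(7,0,N); sL=160/29, sR=160/41; mL=160/29, mR=-5600/1189; mL+mR=960/1189 → advance +1; mR−mL=-12160/1189 → turn -1·90°
n=4: pose=(7,1,E); sL=5, sR=40/29; mL=5, mR=-185/58; mL+mR=105/58 → advance +1; mR−mL=-475/58 → turn -1·90°
n=5: pose=(8,1,S); sL=32/25, sR=160/101; mL=32/25, mR=-3616/2525; mL+mR=-384/2525 → advance -1; mR−mL=-6848/2525 → turn -1·90°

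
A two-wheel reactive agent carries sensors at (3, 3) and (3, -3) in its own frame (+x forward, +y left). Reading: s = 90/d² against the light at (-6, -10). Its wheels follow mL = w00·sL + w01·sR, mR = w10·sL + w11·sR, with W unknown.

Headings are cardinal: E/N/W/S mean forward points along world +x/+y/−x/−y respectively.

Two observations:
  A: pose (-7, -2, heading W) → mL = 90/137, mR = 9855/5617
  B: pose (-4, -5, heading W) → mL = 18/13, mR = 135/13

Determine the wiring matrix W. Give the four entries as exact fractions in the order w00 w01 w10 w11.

obs A: pose=(-7,-2,W) → sL=90/41, sR=90/137, mL=90/137, mR=9855/5617
obs B: pose=(-4,-5,W) → sL=18, sR=18/13, mL=18/13, mR=135/13
sensor matrix S = [[90/41, 90/137], [18, 18/13]]; det S = -641520/73021
solve [mL_A; mL_B] = S·[w00; w01] and [mR_A; mR_B] = S·[w10; w11]:
  w00 = 0, w01 = 1, w10 = 1/2, w11 = 1

0 1 1/2 1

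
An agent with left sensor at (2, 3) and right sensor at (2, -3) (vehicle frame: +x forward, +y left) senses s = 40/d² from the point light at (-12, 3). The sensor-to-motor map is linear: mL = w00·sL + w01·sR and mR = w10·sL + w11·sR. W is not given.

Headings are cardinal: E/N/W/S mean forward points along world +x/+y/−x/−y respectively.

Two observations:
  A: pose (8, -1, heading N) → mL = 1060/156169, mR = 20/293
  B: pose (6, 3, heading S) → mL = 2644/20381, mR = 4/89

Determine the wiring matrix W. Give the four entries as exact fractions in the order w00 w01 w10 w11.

obs A: pose=(8,-1,N) → sL=40/293, sR=40/533, mL=1060/156169, mR=20/293
obs B: pose=(6,3,S) → sL=8/89, sR=40/229, mL=2644/20381, mR=4/89
sensor matrix S = [[40/293, 40/533], [8/89, 40/229]]; det S = 54428160/3182880389
solve [mL_A; mL_B] = S·[w00; w01] and [mR_A; mR_B] = S·[w10; w11]:
  w00 = -1/2, w01 = 1, w10 = 1/2, w11 = 0

-1/2 1 1/2 0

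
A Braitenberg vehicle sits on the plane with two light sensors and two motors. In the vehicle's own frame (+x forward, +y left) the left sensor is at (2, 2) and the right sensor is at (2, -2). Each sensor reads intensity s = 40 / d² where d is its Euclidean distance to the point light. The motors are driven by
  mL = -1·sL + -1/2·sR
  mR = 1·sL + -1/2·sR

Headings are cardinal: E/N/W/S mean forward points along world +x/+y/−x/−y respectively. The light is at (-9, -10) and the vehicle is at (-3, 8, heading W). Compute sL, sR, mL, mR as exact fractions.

5/34 5/52 -345/1768 175/1768

left sensor world pos  = (-5, 6); dL² = 272
right sensor world pos = (-5, 10); dR² = 416
sL = 40/272 = 5/34
sR = 40/416 = 5/52
mL = -1·sL + -1/2·sR = -345/1768
mR = 1·sL + -1/2·sR = 175/1768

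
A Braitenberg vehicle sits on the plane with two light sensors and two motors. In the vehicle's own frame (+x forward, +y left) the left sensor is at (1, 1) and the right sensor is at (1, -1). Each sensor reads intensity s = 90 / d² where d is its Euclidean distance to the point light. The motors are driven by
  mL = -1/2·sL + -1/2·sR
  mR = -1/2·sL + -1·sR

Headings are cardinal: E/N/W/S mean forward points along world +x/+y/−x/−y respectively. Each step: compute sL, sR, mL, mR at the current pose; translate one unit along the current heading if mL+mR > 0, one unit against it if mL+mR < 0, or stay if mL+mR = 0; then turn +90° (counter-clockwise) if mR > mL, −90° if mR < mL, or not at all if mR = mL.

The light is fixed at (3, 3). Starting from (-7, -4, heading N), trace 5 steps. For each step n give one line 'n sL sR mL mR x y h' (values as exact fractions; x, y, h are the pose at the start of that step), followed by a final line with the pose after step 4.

n=0: pose=(-7,-4,N); sL=90/157, sR=10/13; mL=-1370/2041, mR=-2155/2041; mL+mR=-3525/2041 → advance -1; mR−mL=-5/13 → turn -1·90°
n=1: pose=(-7,-5,E); sL=9/13, sR=5/9; mL=-73/117, mR=-211/234; mL+mR=-119/78 → advance -1; mR−mL=-5/18 → turn -1·90°
n=2: pose=(-8,-5,S); sL=90/181, sR=2/5; mL=-406/905, mR=-587/905; mL+mR=-993/905 → advance -1; mR−mL=-1/5 → turn -1·90°
n=3: pose=(-8,-4,W); sL=45/104, sR=1/2; mL=-97/208, mR=-149/208; mL+mR=-123/104 → advance -1; mR−mL=-1/4 → turn -1·90°
n=4: pose=(-7,-4,N); sL=90/157, sR=10/13; mL=-1370/2041, mR=-2155/2041; mL+mR=-3525/2041 → advance -1; mR−mL=-5/13 → turn -1·90°

0 90/157 10/13 -1370/2041 -2155/2041 -7 -4 N
1 9/13 5/9 -73/117 -211/234 -7 -5 E
2 90/181 2/5 -406/905 -587/905 -8 -5 S
3 45/104 1/2 -97/208 -149/208 -8 -4 W
4 90/157 10/13 -1370/2041 -2155/2041 -7 -4 N
final -7 -5 E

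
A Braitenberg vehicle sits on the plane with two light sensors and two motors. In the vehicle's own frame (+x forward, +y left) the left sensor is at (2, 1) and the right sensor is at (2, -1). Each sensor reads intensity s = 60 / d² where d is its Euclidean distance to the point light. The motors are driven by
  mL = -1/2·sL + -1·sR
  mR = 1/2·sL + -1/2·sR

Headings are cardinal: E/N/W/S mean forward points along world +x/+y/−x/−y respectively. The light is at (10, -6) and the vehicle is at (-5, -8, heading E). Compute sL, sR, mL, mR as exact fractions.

left sensor world pos  = (-3, -7); dL² = 170
right sensor world pos = (-3, -9); dR² = 178
sL = 60/170 = 6/17
sR = 60/178 = 30/89
mL = -1/2·sL + -1·sR = -777/1513
mR = 1/2·sL + -1/2·sR = 12/1513

6/17 30/89 -777/1513 12/1513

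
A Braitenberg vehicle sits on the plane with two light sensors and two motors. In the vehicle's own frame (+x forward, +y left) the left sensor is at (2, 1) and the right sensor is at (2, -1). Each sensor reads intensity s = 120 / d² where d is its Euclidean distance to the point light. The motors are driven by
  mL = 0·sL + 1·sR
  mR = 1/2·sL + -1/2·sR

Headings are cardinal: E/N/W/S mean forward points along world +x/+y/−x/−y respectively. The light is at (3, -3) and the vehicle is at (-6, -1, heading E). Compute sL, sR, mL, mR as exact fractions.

60/29 12/5 12/5 -24/145

left sensor world pos  = (-4, 0); dL² = 58
right sensor world pos = (-4, -2); dR² = 50
sL = 120/58 = 60/29
sR = 120/50 = 12/5
mL = 0·sL + 1·sR = 12/5
mR = 1/2·sL + -1/2·sR = -24/145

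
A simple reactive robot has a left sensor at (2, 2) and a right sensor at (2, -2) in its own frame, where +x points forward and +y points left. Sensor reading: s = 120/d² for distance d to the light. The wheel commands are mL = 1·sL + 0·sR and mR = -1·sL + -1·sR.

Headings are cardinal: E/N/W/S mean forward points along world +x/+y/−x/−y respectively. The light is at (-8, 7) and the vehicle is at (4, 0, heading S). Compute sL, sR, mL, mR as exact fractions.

left sensor world pos  = (6, -2); dL² = 277
right sensor world pos = (2, -2); dR² = 181
sL = 120/277 = 120/277
sR = 120/181 = 120/181
mL = 1·sL + 0·sR = 120/277
mR = -1·sL + -1·sR = -54960/50137

120/277 120/181 120/277 -54960/50137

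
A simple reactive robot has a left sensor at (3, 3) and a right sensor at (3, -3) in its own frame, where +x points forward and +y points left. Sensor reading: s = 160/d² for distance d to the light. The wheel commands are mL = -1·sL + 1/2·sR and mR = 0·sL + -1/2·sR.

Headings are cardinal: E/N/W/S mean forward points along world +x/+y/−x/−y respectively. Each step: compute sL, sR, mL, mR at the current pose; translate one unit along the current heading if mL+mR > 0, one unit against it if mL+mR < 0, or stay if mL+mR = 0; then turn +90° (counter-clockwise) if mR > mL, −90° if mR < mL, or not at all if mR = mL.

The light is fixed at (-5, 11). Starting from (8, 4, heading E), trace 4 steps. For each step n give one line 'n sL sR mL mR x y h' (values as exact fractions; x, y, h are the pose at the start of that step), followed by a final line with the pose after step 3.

0 10/17 40/89 -550/1513 -20/89 8 4 E
1 160/97 160/241 -30800/23377 -80/241 7 4 N
2 80/101 80/53 -200/5353 -40/53 7 3 W
3 32/25 160/281 -6992/7025 -80/281 8 3 N
final 8 2 W

n=0: pose=(8,4,E); sL=10/17, sR=40/89; mL=-550/1513, mR=-20/89; mL+mR=-10/17 → advance -1; mR−mL=210/1513 → turn +1·90°
n=1: pose=(7,4,N); sL=160/97, sR=160/241; mL=-30800/23377, mR=-80/241; mL+mR=-160/97 → advance -1; mR−mL=23040/23377 → turn +1·90°
n=2: pose=(7,3,W); sL=80/101, sR=80/53; mL=-200/5353, mR=-40/53; mL+mR=-80/101 → advance -1; mR−mL=-3840/5353 → turn -1·90°
n=3: pose=(8,3,N); sL=32/25, sR=160/281; mL=-6992/7025, mR=-80/281; mL+mR=-32/25 → advance -1; mR−mL=4992/7025 → turn +1·90°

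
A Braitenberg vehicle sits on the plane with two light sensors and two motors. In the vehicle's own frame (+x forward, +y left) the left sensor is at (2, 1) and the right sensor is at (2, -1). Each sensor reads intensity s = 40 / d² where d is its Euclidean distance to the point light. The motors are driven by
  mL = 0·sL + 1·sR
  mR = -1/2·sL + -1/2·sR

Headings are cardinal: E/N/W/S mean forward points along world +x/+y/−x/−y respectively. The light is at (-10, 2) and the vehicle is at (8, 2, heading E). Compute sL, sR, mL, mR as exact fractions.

left sensor world pos  = (10, 3); dL² = 401
right sensor world pos = (10, 1); dR² = 401
sL = 40/401 = 40/401
sR = 40/401 = 40/401
mL = 0·sL + 1·sR = 40/401
mR = -1/2·sL + -1/2·sR = -40/401

40/401 40/401 40/401 -40/401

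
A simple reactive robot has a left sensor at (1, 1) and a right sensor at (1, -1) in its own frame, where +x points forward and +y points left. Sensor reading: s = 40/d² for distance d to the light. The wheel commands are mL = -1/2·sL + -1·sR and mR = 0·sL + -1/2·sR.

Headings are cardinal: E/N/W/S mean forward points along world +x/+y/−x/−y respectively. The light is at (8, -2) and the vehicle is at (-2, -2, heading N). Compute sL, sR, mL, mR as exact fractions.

left sensor world pos  = (-3, -1); dL² = 122
right sensor world pos = (-1, -1); dR² = 82
sL = 40/122 = 20/61
sR = 40/82 = 20/41
mL = -1/2·sL + -1·sR = -1630/2501
mR = 0·sL + -1/2·sR = -10/41

20/61 20/41 -1630/2501 -10/41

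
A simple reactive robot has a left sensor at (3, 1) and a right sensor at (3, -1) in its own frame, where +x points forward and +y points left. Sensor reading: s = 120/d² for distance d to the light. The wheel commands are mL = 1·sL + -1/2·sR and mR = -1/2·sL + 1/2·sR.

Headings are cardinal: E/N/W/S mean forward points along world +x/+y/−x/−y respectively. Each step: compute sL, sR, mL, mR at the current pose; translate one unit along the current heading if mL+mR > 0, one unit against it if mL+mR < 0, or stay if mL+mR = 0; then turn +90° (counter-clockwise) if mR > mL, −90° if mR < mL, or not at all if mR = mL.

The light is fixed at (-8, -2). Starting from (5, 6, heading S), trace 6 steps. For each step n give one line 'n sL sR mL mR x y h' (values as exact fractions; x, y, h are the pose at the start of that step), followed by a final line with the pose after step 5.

0 120/221 120/169 540/2873 240/2873 5 6 S
1 15/17 30/41 360/697 -105/1394 5 5 W
2 120/221 120/269 19020/59449 -2880/59449 4 5 N
3 20/51 60/137 1210/6987 160/6987 4 6 E
4 120/221 120/169 540/2873 240/2873 5 6 S
5 15/17 30/41 360/697 -105/1394 5 5 W
final 4 5 N

n=0: pose=(5,6,S); sL=120/221, sR=120/169; mL=540/2873, mR=240/2873; mL+mR=60/221 → advance +1; mR−mL=-300/2873 → turn -1·90°
n=1: pose=(5,5,W); sL=15/17, sR=30/41; mL=360/697, mR=-105/1394; mL+mR=15/34 → advance +1; mR−mL=-825/1394 → turn -1·90°
n=2: pose=(4,5,N); sL=120/221, sR=120/269; mL=19020/59449, mR=-2880/59449; mL+mR=60/221 → advance +1; mR−mL=-21900/59449 → turn -1·90°
n=3: pose=(4,6,E); sL=20/51, sR=60/137; mL=1210/6987, mR=160/6987; mL+mR=10/51 → advance +1; mR−mL=-350/2329 → turn -1·90°
n=4: pose=(5,6,S); sL=120/221, sR=120/169; mL=540/2873, mR=240/2873; mL+mR=60/221 → advance +1; mR−mL=-300/2873 → turn -1·90°
n=5: pose=(5,5,W); sL=15/17, sR=30/41; mL=360/697, mR=-105/1394; mL+mR=15/34 → advance +1; mR−mL=-825/1394 → turn -1·90°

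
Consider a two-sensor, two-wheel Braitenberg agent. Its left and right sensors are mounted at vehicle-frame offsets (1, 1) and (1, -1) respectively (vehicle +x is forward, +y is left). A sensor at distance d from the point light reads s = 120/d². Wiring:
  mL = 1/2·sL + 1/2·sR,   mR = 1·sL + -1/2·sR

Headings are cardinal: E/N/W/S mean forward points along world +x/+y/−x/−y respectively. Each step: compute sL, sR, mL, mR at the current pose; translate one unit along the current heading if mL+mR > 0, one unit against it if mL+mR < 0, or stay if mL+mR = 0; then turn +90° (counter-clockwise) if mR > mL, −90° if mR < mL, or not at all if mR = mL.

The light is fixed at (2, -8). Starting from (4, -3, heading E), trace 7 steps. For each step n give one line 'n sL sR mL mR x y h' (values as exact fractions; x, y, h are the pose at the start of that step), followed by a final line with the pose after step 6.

n=0: pose=(4,-3,E); sL=8/3, sR=24/5; mL=56/15, mR=4/15; mL+mR=4 → advance +1; mR−mL=-52/15 → turn -1·90°
n=1: pose=(5,-3,S); sL=15/4, sR=6; mL=39/8, mR=3/4; mL+mR=45/8 → advance +1; mR−mL=-33/8 → turn -1·90°
n=2: pose=(5,-4,W); sL=120/13, sR=120/29; mL=2520/377, mR=2700/377; mL+mR=180/13 → advance +1; mR−mL=180/377 → turn +1·90°
n=3: pose=(4,-4,S); sL=20/3, sR=12; mL=28/3, mR=2/3; mL+mR=10 → advance +1; mR−mL=-26/3 → turn -1·90°
n=4: pose=(4,-5,W); sL=24, sR=120/17; mL=264/17, mR=348/17; mL+mR=36 → advance +1; mR−mL=84/17 → turn +1·90°
n=5: pose=(3,-5,S); sL=15, sR=30; mL=45/2, mR=0; mL+mR=45/2 → advance +1; mR−mL=-45/2 → turn -1·90°
n=6: pose=(3,-6,W); sL=120, sR=40/3; mL=200/3, mR=340/3; mL+mR=180 → advance +1; mR−mL=140/3 → turn +1·90°

0 8/3 24/5 56/15 4/15 4 -3 E
1 15/4 6 39/8 3/4 5 -3 S
2 120/13 120/29 2520/377 2700/377 5 -4 W
3 20/3 12 28/3 2/3 4 -4 S
4 24 120/17 264/17 348/17 4 -5 W
5 15 30 45/2 0 3 -5 S
6 120 40/3 200/3 340/3 3 -6 W
final 2 -6 S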